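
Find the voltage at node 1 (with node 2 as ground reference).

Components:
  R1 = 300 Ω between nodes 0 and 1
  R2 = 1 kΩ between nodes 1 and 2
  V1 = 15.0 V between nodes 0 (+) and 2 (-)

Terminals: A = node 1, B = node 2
Nodal analysis, taking node 2 as the 0 V reference.
Source V1 fixes V_0 = 15 V.
KCL at each unknown node (sum of currents leaving = 0; resistances in Ω):
  Node 1: (V_1 - 15)/300 + (V_1 - 0)/1000 = 0
Collecting terms: 0.004333 × V_1 = 0.05  =>  V_1 = 11.54 V
The requested potential is V_1 = 11.54 V.

Final answer: V_1 = 11.54 V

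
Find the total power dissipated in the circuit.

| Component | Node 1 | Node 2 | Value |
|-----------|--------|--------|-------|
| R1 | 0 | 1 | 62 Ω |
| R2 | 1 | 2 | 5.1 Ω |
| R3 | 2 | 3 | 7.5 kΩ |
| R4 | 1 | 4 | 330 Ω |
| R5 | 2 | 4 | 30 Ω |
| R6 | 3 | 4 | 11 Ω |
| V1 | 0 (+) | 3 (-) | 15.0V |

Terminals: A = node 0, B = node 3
Nodal analysis, taking node 3 as the 0 V reference.
Source V1 fixes V_0 = 15 V.
KCL at each unknown node (sum of currents leaving = 0; resistances in Ω):
  Node 1: (V_1 - 15)/62 + (V_1 - V_2)/5.1 + (V_1 - V_4)/330 = 0
  Node 2: (V_2 - V_1)/5.1 + (V_2 - 0)/7500 + (V_2 - V_4)/30 = 0
  Node 4: (V_4 - V_1)/330 + (V_4 - V_2)/30 + (V_4 - 0)/11 = 0
Collecting terms (coefficients in siemens):
  0.2152·V_1 - 0.1961·V_2 - 0.00303·V_4 = 0.2419
  0.2295·V_2 - 0.1961·V_1 - 0.03333·V_4 = 0
  0.1273·V_4 - 0.00303·V_1 - 0.03333·V_2 = 0
Solving these 3 simultaneous equations (Gaussian elimination) gives:
  V_1 = 6.103 V, V_2 = 5.441 V, V_4 = 1.57 V
Power in each resistor, P = (ΔV)²/R:
  P_R1 = (15 - 6.103)²/62 = 1.277 W
  P_R2 = (6.103 - 5.441)²/5.1 = 0.08587 W
  P_R3 = (5.441 - 0)²/7500 = 0.003948 W
  P_R4 = (6.103 - 1.57)²/330 = 0.06226 W
  P_R5 = (5.441 - 1.57)²/30 = 0.4995 W
  P_R6 = (0 - 1.57)²/11 = 0.2242 W
P_total = P_R1 + P_R2 + P_R3 + P_R4 + P_R5 + P_R6 = 2.152 W

Final answer: 2.152 W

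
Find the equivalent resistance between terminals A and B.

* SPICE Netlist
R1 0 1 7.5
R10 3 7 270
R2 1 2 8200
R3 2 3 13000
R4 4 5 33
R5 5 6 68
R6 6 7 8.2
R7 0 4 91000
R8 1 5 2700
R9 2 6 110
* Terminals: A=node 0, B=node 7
The network is not a plain series/parallel combination. Inject a 1 A test current into terminal A (node 0) and return it from terminal B (node 7); then R_eq = V_A / (1 A).
Nodal analysis, taking node 7 as the 0 V reference.
Current source I_test pushes 1 A into node 0 and draws it out of node 7.
KCL at each unknown node (sum of currents leaving = 0; resistances in Ω):
  Node 0: (V_0 - V_1)/7.5 + (V_0 - V_4)/91000 - 1 = 0
  Node 1: (V_1 - V_0)/7.5 + (V_1 - V_2)/8200 + (V_1 - V_5)/2700 = 0
  Node 2: (V_2 - V_1)/8200 + (V_2 - V_3)/13000 + (V_2 - V_6)/110 = 0
  Node 3: (V_3 - V_2)/13000 + (V_3 - 0)/270 = 0
  Node 4: (V_4 - V_0)/91000 + (V_4 - V_5)/33 = 0
  Node 5: (V_5 - V_1)/2700 + (V_5 - V_4)/33 + (V_5 - V_6)/68 = 0
  Node 6: (V_6 - V_2)/110 + (V_6 - V_5)/68 + (V_6 - 0)/8.2 = 0
Collecting terms (coefficients in siemens):
  0.1333·V_0 - 0.1333·V_1 - 0.00001099·V_4 = 1
  0.1338·V_1 - 0.1333·V_0 - 0.000122·V_2 - 0.0003704·V_5 = 0
  0.00929·V_2 - 0.000122·V_1 - 0.00007692·V_3 - 0.009091·V_6 = 0
  0.003781·V_3 - 0.00007692·V_2 = 0
  0.03031·V_4 - 0.00001099·V_0 - 0.0303·V_5 = 0
  0.04538·V_5 - 0.0003704·V_1 - 0.0303·V_4 - 0.01471·V_6 = 0
  0.1457·V_6 - 0.009091·V_2 - 0.01471·V_5 = 0
Solving these 7 simultaneous equations (Gaussian elimination) gives:
  V_0 = 2048 V, V_1 = 2040 V, V_2 = 34.79 V, V_3 = 0.7079 V
  V_4 = 60.27 V, V_5 = 59.55 V, V_6 = 8.179 V
R_eq = V_0 / 1 A = 2048 Ω = 2.048 kΩ

Final answer: 2.048 kΩ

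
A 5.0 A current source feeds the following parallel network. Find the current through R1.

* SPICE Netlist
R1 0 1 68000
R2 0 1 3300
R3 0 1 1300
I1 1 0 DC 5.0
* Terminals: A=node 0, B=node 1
All resistors sit directly between nodes 0 and 1, so they are in parallel and share one voltage V; the full source current 5 A splits among them.
1/R_par = 1/68000 + 1/3300 + 1/1300 = 0.001087 S  =>  R_par = 920 Ω
V = I × R_par = 5 × 920 = 4600 V
I_R1 = V/R1 = 4600/68000 = 0.06765 A

Final answer: 0.06765 A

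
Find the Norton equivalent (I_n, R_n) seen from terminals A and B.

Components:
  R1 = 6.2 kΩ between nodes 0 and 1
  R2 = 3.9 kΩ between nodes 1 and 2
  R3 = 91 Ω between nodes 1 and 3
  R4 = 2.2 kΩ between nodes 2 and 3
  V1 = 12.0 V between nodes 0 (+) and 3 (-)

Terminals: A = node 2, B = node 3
Find the Thévenin equivalent first; then I_n = V_th/R_th and R_n = R_th.
Step 1 — V_th is the open-circuit voltage V_A - V_B (nothing connected across the terminals).
Nodal analysis, taking node 3 as the 0 V reference.
Source V1 fixes V_0 = 12 V.
KCL at each unknown node (sum of currents leaving = 0; resistances in Ω):
  Node 1: (V_1 - 12)/6200 + (V_1 - V_2)/3900 + (V_1 - 0)/91 = 0
  Node 2: (V_2 - V_1)/3900 + (V_2 - 0)/2200 = 0
Collecting terms (coefficients in siemens):
  0.01141·V_1 - 0.0002564·V_2 = 0.001935
  0.000711·V_2 - 0.0002564·V_1 = 0
Determinant D = (0.01141)(0.000711) - (-0.0002564)(-0.0002564) = 0.000008044
V_1 = [(0.001935)(0.000711) - (-0.0002564)(0)]/D = 0.1711 V
V_2 = [(0.01141)(0) - (0.001935)(-0.0002564)]/D = 0.0617 V
V_th = V_2 - V_3 = 0.0617 - 0 = 0.0617 V
Step 2 — R_th: zero the source — replace V1 by a short circuit (node 3 merges into node 0) — and find the resistance seen between A (node 2) and B (node 0).
Reduce the network between node 2 (A) and node 0 (B) by series/parallel combination:
  Rp1 = R1 ‖ R3 (parallel, both between nodes 0 and 1) = 1/(1/6200 + 1/91) = 89.68 Ω
  Rs1 = R2 + Rp1 (series, joined only at node 1) = 3900 + 89.68 = 3990 Ω
  Rp2 = R4 ‖ Rs1 (parallel, both between nodes 0 and 2) = 1/(1/2200 + 1/3990) = 1418 Ω
R_th = 1.418 kΩ
I_n = V_th/R_th = 0.0617/1418 = 0.00004351 A, and R_n = R_th = 1.418 kΩ

Final answer: I_n = 4.351e-05 A, R_n = 1.418 kΩ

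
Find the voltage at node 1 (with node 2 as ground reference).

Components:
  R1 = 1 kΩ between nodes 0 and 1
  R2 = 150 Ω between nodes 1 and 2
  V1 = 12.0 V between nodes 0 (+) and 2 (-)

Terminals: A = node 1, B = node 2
Nodal analysis, taking node 2 as the 0 V reference.
Source V1 fixes V_0 = 12 V.
KCL at each unknown node (sum of currents leaving = 0; resistances in Ω):
  Node 1: (V_1 - 12)/1000 + (V_1 - 0)/150 = 0
Collecting terms: 0.007667 × V_1 = 0.012  =>  V_1 = 1.565 V
The requested potential is V_1 = 1.565 V.

Final answer: V_1 = 1.565 V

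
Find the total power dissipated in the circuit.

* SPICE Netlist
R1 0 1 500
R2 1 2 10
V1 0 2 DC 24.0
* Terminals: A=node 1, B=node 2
Nodal analysis, taking node 2 as the 0 V reference.
Source V1 fixes V_0 = 24 V.
KCL at each unknown node (sum of currents leaving = 0; resistances in Ω):
  Node 1: (V_1 - 24)/500 + (V_1 - 0)/10 = 0
Collecting terms: 0.102 × V_1 = 0.048  =>  V_1 = 0.4706 V
Power in each resistor, P = (ΔV)²/R:
  P_R1 = (24 - 0.4706)²/500 = 1.107 W
  P_R2 = (0.4706 - 0)²/10 = 0.02215 W
P_total = P_R1 + P_R2 = 1.129 W

Final answer: 1.129 W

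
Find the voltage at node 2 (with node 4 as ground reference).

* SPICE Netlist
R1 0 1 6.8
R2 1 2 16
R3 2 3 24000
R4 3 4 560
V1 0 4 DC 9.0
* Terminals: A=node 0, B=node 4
Nodal analysis, taking node 4 as the 0 V reference.
Source V1 fixes V_0 = 9 V.
KCL at each unknown node (sum of currents leaving = 0; resistances in Ω):
  Node 1: (V_1 - 9)/6.8 + (V_1 - V_2)/16 = 0
  Node 2: (V_2 - V_1)/16 + (V_2 - V_3)/24000 = 0
  Node 3: (V_3 - V_2)/24000 + (V_3 - 0)/560 = 0
Collecting terms (coefficients in siemens):
  0.2096·V_1 - 0.0625·V_2 = 1.324
  0.06254·V_2 - 0.0625·V_1 - 0.00004167·V_3 = 0
  0.001827·V_3 - 0.00004167·V_2 = 0
Solving these 3 simultaneous equations (Gaussian elimination) gives:
  V_1 = 8.998 V, V_2 = 8.992 V, V_3 = 0.205 V
The requested potential is V_2 = 8.992 V.

Final answer: V_2 = 8.992 V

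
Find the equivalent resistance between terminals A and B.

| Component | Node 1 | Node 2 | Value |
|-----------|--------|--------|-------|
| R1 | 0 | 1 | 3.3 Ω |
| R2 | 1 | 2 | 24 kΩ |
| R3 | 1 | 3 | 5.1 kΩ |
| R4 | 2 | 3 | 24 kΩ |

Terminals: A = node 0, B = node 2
Reduce the network between node 0 (A) and node 2 (B) by series/parallel combination:
  Rs1 = R3 + R4 (series, joined only at node 3) = 5100 + 24000 = 29100 Ω
  Rp1 = R2 ‖ Rs1 (parallel, both between nodes 1 and 2) = 1/(1/24000 + 1/29100) = 13150 Ω
  Rs2 = R1 + Rp1 (series, joined only at node 1) = 3.3 + 13150 = 13160 Ω
R_eq = 13.16 kΩ

Final answer: 13.16 kΩ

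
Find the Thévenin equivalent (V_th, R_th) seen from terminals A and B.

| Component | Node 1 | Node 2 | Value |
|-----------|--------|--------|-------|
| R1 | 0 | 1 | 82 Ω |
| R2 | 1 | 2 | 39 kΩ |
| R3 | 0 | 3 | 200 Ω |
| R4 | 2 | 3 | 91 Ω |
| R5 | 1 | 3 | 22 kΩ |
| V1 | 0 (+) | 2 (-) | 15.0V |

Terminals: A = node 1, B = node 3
Step 1 — V_th is the open-circuit voltage V_A - V_B (nothing connected across the terminals).
Nodal analysis, taking node 2 as the 0 V reference.
Source V1 fixes V_0 = 15 V.
KCL at each unknown node (sum of currents leaving = 0; resistances in Ω):
  Node 1: (V_1 - 15)/82 + (V_1 - 0)/39000 + (V_1 - V_3)/22000 = 0
  Node 3: (V_3 - 15)/200 + (V_3 - 0)/91 + (V_3 - V_1)/22000 = 0
Collecting terms (coefficients in siemens):
  0.01227·V_1 - 0.00004545·V_3 = 0.1829
  0.01603·V_3 - 0.00004545·V_1 = 0.075
Determinant D = (0.01227)(0.01603) - (-0.00004545)(-0.00004545) = 0.0001967
V_1 = [(0.1829)(0.01603) - (-0.00004545)(0.075)]/D = 14.93 V
V_3 = [(0.01227)(0.075) - (0.1829)(-0.00004545)]/D = 4.72 V
V_th = V_1 - V_3 = 14.93 - 4.72 = 10.21 V
Step 2 — R_th: zero the source — replace V1 by a short circuit (node 2 merges into node 0) — and find the resistance seen between A (node 1) and B (node 3).
Reduce the network between node 1 (A) and node 3 (B) by series/parallel combination:
  Rp1 = R1 ‖ R2 (parallel, both between nodes 0 and 1) = 1/(1/82 + 1/39000) = 81.83 Ω
  Rp2 = R3 ‖ R4 (parallel, both between nodes 0 and 3) = 1/(1/200 + 1/91) = 62.54 Ω
  Rs1 = Rp1 + Rp2 (series, joined only at node 0) = 81.83 + 62.54 = 144.4 Ω
  Rp3 = R5 ‖ Rs1 (parallel, both between nodes 1 and 3) = 1/(1/22000 + 1/144.4) = 143.4 Ω
R_th = 143.4 Ω

Final answer: V_th = 10.21 V, R_th = 143.4 Ω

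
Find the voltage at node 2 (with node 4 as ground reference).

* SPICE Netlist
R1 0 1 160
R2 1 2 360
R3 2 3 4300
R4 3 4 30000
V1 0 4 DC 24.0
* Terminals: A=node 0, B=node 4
Nodal analysis, taking node 4 as the 0 V reference.
Source V1 fixes V_0 = 24 V.
KCL at each unknown node (sum of currents leaving = 0; resistances in Ω):
  Node 1: (V_1 - 24)/160 + (V_1 - V_2)/360 = 0
  Node 2: (V_2 - V_1)/360 + (V_2 - V_3)/4300 = 0
  Node 3: (V_3 - V_2)/4300 + (V_3 - 0)/30000 = 0
Collecting terms (coefficients in siemens):
  0.009028·V_1 - 0.002778·V_2 = 0.15
  0.00301·V_2 - 0.002778·V_1 - 0.0002326·V_3 = 0
  0.0002659·V_3 - 0.0002326·V_2 = 0
Solving these 3 simultaneous equations (Gaussian elimination) gives:
  V_1 = 23.89 V, V_2 = 23.64 V, V_3 = 20.68 V
The requested potential is V_2 = 23.64 V.

Final answer: V_2 = 23.64 V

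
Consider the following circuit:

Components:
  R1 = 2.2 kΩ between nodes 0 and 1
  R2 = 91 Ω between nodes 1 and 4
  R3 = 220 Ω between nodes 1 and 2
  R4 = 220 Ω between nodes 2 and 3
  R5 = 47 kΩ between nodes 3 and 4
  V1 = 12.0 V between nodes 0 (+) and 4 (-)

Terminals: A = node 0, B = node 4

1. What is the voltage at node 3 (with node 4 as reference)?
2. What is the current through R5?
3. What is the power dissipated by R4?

Nodal analysis, taking node 4 as the 0 V reference.
Source V1 fixes V_0 = 12 V.
KCL at each unknown node (sum of currents leaving = 0; resistances in Ω):
  Node 1: (V_1 - 12)/2200 + (V_1 - 0)/91 + (V_1 - V_2)/220 = 0
  Node 2: (V_2 - V_1)/220 + (V_2 - V_3)/220 = 0
  Node 3: (V_3 - V_2)/220 + (V_3 - 0)/47000 = 0
Collecting terms (coefficients in siemens):
  0.01599·V_1 - 0.004545·V_2 = 0.005455
  0.009091·V_2 - 0.004545·V_1 - 0.004545·V_3 = 0
  0.004567·V_3 - 0.004545·V_2 = 0
Solving these 3 simultaneous equations (Gaussian elimination) gives:
  V_1 = 0.4758 V, V_2 = 0.4736 V, V_3 = 0.4714 V
Part 1:
  Read off the nodal solution: V_3 = 0.4714 V
Part 2:
  I_R5 = (V_3 - V_4)/R5 = (0.4714 - 0)/47000 = 0.00001003 A
  Magnitude: I_R5 = 0.00001003 A
Part 3:
  I_R4 = (V_2 - V_3)/R4 = (0.4736 - 0.4714)/220 = 0.00001003 A
  P_R4 = I_R4² × R4 = (0.00001003)² × 220 = 0.00000002213 W

Final answers:
1. V_3 = 0.4714 V
2. I_R5 = 1.003e-05 A
3. P_R4 = 2.213e-08 W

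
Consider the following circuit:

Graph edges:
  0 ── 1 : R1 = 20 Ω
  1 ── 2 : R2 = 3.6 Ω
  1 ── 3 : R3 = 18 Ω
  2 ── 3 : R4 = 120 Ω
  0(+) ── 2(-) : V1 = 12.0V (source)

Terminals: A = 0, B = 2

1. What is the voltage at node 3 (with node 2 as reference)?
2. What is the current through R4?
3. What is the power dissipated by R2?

Nodal analysis, taking node 2 as the 0 V reference.
Source V1 fixes V_0 = 12 V.
KCL at each unknown node (sum of currents leaving = 0; resistances in Ω):
  Node 1: (V_1 - 12)/20 + (V_1 - 0)/3.6 + (V_1 - V_3)/18 = 0
  Node 3: (V_3 - V_1)/18 + (V_3 - 0)/120 = 0
Collecting terms (coefficients in siemens):
  0.3833·V_1 - 0.05556·V_3 = 0.6
  0.06389·V_3 - 0.05556·V_1 = 0
Determinant D = (0.3833)(0.06389) - (-0.05556)(-0.05556) = 0.0214
V_1 = [(0.6)(0.06389) - (-0.05556)(0)]/D = 1.791 V
V_3 = [(0.3833)(0) - (0.6)(-0.05556)]/D = 1.557 V
Part 1:
  Read off the nodal solution: V_3 = 1.557 V
Part 2:
  I_R4 = (V_2 - V_3)/R4 = (0 - 1.557)/120 = -0.01298 A
  Magnitude: I_R4 = 0.01298 A
Part 3:
  I_R2 = (V_1 - V_2)/R2 = (1.791 - 0)/3.6 = 0.4975 A
  P_R2 = I_R2² × R2 = (0.4975)² × 3.6 = 0.8909 W

Final answers:
1. V_3 = 1.557 V
2. I_R4 = 0.01298 A
3. P_R2 = 0.8909 W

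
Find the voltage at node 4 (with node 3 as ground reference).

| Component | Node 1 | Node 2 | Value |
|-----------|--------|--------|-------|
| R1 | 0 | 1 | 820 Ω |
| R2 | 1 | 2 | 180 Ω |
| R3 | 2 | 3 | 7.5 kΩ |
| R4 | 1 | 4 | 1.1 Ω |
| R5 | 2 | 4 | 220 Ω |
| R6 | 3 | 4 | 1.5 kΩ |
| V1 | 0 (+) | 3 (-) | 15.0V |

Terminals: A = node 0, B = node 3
Nodal analysis, taking node 3 as the 0 V reference.
Source V1 fixes V_0 = 15 V.
KCL at each unknown node (sum of currents leaving = 0; resistances in Ω):
  Node 1: (V_1 - 15)/820 + (V_1 - V_2)/180 + (V_1 - V_4)/1.1 = 0
  Node 2: (V_2 - V_1)/180 + (V_2 - 0)/7500 + (V_2 - V_4)/220 = 0
  Node 4: (V_4 - V_1)/1.1 + (V_4 - V_2)/220 + (V_4 - 0)/1500 = 0
Collecting terms (coefficients in siemens):
  0.9159·V_1 - 0.005556·V_2 - 0.9091·V_4 = 0.01829
  0.01023·V_2 - 0.005556·V_1 - 0.004545·V_4 = 0
  0.9143·V_4 - 0.9091·V_1 - 0.004545·V_2 = 0
Solving these 3 simultaneous equations (Gaussian elimination) gives:
  V_1 = 9.068 V, V_2 = 8.947 V, V_4 = 9.061 V
The requested potential is V_4 = 9.061 V.

Final answer: V_4 = 9.061 V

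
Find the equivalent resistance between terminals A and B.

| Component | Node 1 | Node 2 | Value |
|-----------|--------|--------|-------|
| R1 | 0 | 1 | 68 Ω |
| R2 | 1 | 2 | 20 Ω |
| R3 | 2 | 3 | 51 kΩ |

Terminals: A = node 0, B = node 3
Reduce the network between node 0 (A) and node 3 (B) by series/parallel combination:
  Rs1 = R1 + R2 (series, joined only at node 1) = 68 + 20 = 88 Ω
  Rs2 = R3 + Rs1 (series, joined only at node 2) = 51000 + 88 = 51090 Ω
R_eq = 51.09 kΩ

Final answer: 51.09 kΩ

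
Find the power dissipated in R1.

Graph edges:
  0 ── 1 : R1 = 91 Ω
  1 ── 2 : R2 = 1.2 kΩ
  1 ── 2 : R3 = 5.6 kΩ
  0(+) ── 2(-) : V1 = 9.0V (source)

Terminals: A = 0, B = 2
Nodal analysis, taking node 2 as the 0 V reference.
Source V1 fixes V_0 = 9 V.
KCL at each unknown node (sum of currents leaving = 0; resistances in Ω):
  Node 1: (V_1 - 9)/91 + (V_1 - 0)/1200 + (V_1 - 0)/5600 = 0
Collecting terms: 0.012 × V_1 = 0.0989  =>  V_1 = 8.241 V
I_R1 = (V_0 - V_1)/R1 = (9 - 8.241)/91 = 0.008339 A
P_R1 = I_R1² × R1 = (0.008339)² × 91 = 0.006328 W

Final answer: 0.006328 W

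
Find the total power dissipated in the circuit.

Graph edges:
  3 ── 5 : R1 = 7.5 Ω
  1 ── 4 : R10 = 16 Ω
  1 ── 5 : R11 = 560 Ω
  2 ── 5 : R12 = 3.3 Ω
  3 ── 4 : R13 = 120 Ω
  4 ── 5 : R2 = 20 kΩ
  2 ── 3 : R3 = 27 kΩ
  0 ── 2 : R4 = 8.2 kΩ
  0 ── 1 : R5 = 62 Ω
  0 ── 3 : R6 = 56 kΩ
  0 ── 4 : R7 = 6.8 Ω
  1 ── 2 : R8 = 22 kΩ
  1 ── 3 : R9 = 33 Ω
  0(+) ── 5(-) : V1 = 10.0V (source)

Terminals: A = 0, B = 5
Nodal analysis, taking node 5 as the 0 V reference.
Source V1 fixes V_0 = 10 V.
KCL at each unknown node (sum of currents leaving = 0; resistances in Ω):
  Node 1: (V_1 - 10)/62 + (V_1 - V_2)/22000 + (V_1 - V_3)/33 + (V_1 - V_4)/16 + (V_1 - 0)/560 = 0
  Node 2: (V_2 - V_3)/27000 + (V_2 - 10)/8200 + (V_2 - V_1)/22000 + (V_2 - 0)/3.3 = 0
  Node 3: (V_3 - 0)/7.5 + (V_3 - V_2)/27000 + (V_3 - 10)/56000 + (V_3 - V_1)/33 + (V_3 - V_4)/120 = 0
  Node 4: (V_4 - 0)/20000 + (V_4 - 10)/6.8 + (V_4 - V_1)/16 + (V_4 - V_3)/120 = 0
Collecting terms (coefficients in siemens):
  0.1108·V_1 - 0.00004545·V_2 - 0.0303·V_3 - 0.0625·V_4 = 0.1613
  0.3032·V_2 - 0.00004545·V_1 - 0.00003704·V_3 = 0.00122
  0.172·V_3 - 0.0303·V_1 - 0.00003704·V_2 - 0.008333·V_4 = 0.0001786
  0.2179·V_4 - 0.0625·V_1 - 0.008333·V_3 = 1.471
Solving these 4 simultaneous equations (Gaussian elimination) gives:
  V_1 = 6.855 V, V_2 = 0.005249 V, V_3 = 1.634 V, V_4 = 8.776 V
Power in each resistor, P = (ΔV)²/R:
  P_R1 = (1.634 - 0)²/7.5 = 0.3559 W
  P_R2 = (8.776 - 0)²/20000 = 0.003851 W
  P_R3 = (0.005249 - 1.634)²/27000 = 0.00009822 W
  P_R4 = (10 - 0.005249)²/8200 = 0.01218 W
  P_R5 = (10 - 6.855)²/62 = 0.1595 W
  P_R6 = (10 - 1.634)²/56000 = 0.00125 W
  P_R7 = (10 - 8.776)²/6.8 = 0.2203 W
  P_R8 = (6.855 - 0.005249)²/22000 = 0.002133 W
  P_R9 = (6.855 - 1.634)²/33 = 0.8261 W
  P_R10 = (6.855 - 8.776)²/16 = 0.2306 W
  P_R11 = (6.855 - 0)²/560 = 0.08392 W
  P_R12 = (0.005249 - 0)²/3.3 = 0.000008348 W
  P_R13 = (1.634 - 8.776)²/120 = 0.4251 W
P_total = P_R1 + P_R2 + P_R3 + P_R4 + P_R5 + P_R6 + P_R7 + P_R8 + P_R9 + P_R10 + P_R11 + P_R12 + P_R13 = 2.321 W

Final answer: 2.321 W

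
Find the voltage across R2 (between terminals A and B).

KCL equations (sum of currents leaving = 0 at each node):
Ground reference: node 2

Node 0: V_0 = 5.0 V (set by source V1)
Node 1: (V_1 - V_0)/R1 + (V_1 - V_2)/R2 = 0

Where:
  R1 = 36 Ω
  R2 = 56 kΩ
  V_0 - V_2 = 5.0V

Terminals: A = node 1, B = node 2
R1 and R2 are in series across V1 (node 0 → node 1 → node 2), and the output A–B is taken across R2, so this is a voltage divider.
Series current: I = V1/(R1 + R2) = 5/(36 + 56000) = 5/56040 = 0.00008923 A
V_R2 = I × R2 = V1 × R2/(R1 + R2) = 5 × 56000/56040 = 4.997 V

Final answer: 4.997 V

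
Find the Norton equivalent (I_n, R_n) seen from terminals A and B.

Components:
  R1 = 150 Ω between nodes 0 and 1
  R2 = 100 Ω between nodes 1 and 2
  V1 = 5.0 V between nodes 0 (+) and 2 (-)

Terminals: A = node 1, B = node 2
Find the Thévenin equivalent first; then I_n = V_th/R_th and R_n = R_th.
Step 1 — V_th is the open-circuit voltage V_A - V_B (nothing connected across the terminals).
Nodal analysis, taking node 2 as the 0 V reference.
Source V1 fixes V_0 = 5 V.
KCL at each unknown node (sum of currents leaving = 0; resistances in Ω):
  Node 1: (V_1 - 5)/150 + (V_1 - 0)/100 = 0
Collecting terms: 0.01667 × V_1 = 0.03333  =>  V_1 = 2 V
V_th = V_1 - V_2 = 2 - 0 = 2 V
Step 2 — R_th: zero the source — replace V1 by a short circuit (node 2 merges into node 0) — and find the resistance seen between A (node 1) and B (node 0).
Reduce the network between node 1 (A) and node 0 (B) by series/parallel combination:
  Rp1 = R1 ‖ R2 (parallel, both between nodes 0 and 1) = 1/(1/150 + 1/100) = 60 Ω
R_th = 60 Ω
I_n = V_th/R_th = 2/60 = 0.03333 A, and R_n = R_th = 60 Ω

Final answer: I_n = 0.03333 A, R_n = 60 Ω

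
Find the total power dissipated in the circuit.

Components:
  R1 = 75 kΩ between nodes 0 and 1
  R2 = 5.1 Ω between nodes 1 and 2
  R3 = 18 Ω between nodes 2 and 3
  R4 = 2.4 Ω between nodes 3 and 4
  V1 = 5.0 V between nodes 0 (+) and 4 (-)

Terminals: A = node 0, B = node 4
Nodal analysis, taking node 4 as the 0 V reference.
Source V1 fixes V_0 = 5 V.
KCL at each unknown node (sum of currents leaving = 0; resistances in Ω):
  Node 1: (V_1 - 5)/75000 + (V_1 - V_2)/5.1 = 0
  Node 2: (V_2 - V_1)/5.1 + (V_2 - V_3)/18 = 0
  Node 3: (V_3 - V_2)/18 + (V_3 - 0)/2.4 = 0
Collecting terms (coefficients in siemens):
  0.1961·V_1 - 0.1961·V_2 = 0.00006667
  0.2516·V_2 - 0.1961·V_1 - 0.05556·V_3 = 0
  0.4722·V_3 - 0.05556·V_2 = 0
Solving these 3 simultaneous equations (Gaussian elimination) gives:
  V_1 = 0.001699 V, V_2 = 0.00136 V, V_3 = 0.0001599 V
Power in each resistor, P = (ΔV)²/R:
  P_R1 = (5 - 0.001699)²/75000 = 0.0003331 W
  P_R2 = (0.001699 - 0.00136)²/5.1 = 0.00000002265 W
  P_R3 = (0.00136 - 0.0001599)²/18 = 0.00000007995 W
  P_R4 = (0.0001599 - 0)²/2.4 = 0.00000001066 W
P_total = P_R1 + P_R2 + P_R3 + P_R4 = 0.0003332 W

Final answer: 0.0003332 W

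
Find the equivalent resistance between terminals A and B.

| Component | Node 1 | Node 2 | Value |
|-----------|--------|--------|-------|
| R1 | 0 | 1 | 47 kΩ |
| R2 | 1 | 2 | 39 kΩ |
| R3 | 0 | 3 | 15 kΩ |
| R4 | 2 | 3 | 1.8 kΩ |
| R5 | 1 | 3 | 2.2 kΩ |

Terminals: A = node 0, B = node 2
The network is not a plain series/parallel combination. Inject a 1 A test current into terminal A (node 0) and return it from terminal B (node 2); then R_eq = V_A / (1 A).
Nodal analysis, taking node 2 as the 0 V reference.
Current source I_test pushes 1 A into node 0 and draws it out of node 2.
KCL at each unknown node (sum of currents leaving = 0; resistances in Ω):
  Node 0: (V_0 - V_1)/47000 + (V_0 - V_3)/15000 - 1 = 0
  Node 1: (V_1 - V_0)/47000 + (V_1 - 0)/39000 + (V_1 - V_3)/2200 = 0
  Node 3: (V_3 - V_0)/15000 + (V_3 - V_1)/2200 + (V_3 - 0)/1800 = 0
Collecting terms (coefficients in siemens):
  0.00008794·V_0 - 0.00002128·V_1 - 0.00006667·V_3 = 1
  0.0005015·V_1 - 0.00002128·V_0 - 0.0004545·V_3 = 0
  0.001077·V_3 - 0.00006667·V_0 - 0.0004545·V_1 = 0
Solving these 3 simultaneous equations (Gaussian elimination) gives:
  V_0 = 13170 V, V_1 = 2102 V, V_3 = 1703 V
R_eq = V_0 / 1 A = 13170 Ω = 13.17 kΩ

Final answer: 13.17 kΩ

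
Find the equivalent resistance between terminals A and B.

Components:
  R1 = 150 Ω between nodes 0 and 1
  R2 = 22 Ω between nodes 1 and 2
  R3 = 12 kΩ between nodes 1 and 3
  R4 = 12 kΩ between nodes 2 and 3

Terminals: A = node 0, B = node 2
Reduce the network between node 0 (A) and node 2 (B) by series/parallel combination:
  Rs1 = R3 + R4 (series, joined only at node 3) = 12000 + 12000 = 24000 Ω
  Rp1 = R2 ‖ Rs1 (parallel, both between nodes 1 and 2) = 1/(1/22 + 1/24000) = 21.98 Ω
  Rs2 = R1 + Rp1 (series, joined only at node 1) = 150 + 21.98 = 172 Ω
R_eq = 172 Ω

Final answer: 172 Ω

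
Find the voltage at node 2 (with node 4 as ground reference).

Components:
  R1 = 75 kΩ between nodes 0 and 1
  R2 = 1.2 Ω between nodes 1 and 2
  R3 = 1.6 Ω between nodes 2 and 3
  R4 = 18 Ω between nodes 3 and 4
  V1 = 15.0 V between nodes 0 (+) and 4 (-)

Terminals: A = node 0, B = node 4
Nodal analysis, taking node 4 as the 0 V reference.
Source V1 fixes V_0 = 15 V.
KCL at each unknown node (sum of currents leaving = 0; resistances in Ω):
  Node 1: (V_1 - 15)/75000 + (V_1 - V_2)/1.2 = 0
  Node 2: (V_2 - V_1)/1.2 + (V_2 - V_3)/1.6 = 0
  Node 3: (V_3 - V_2)/1.6 + (V_3 - 0)/18 = 0
Collecting terms (coefficients in siemens):
  0.8333·V_1 - 0.8333·V_2 = 0.0002
  1.458·V_2 - 0.8333·V_1 - 0.625·V_3 = 0
  0.6806·V_3 - 0.625·V_2 = 0
Solving these 3 simultaneous equations (Gaussian elimination) gives:
  V_1 = 0.004159 V, V_2 = 0.003919 V, V_3 = 0.003599 V
The requested potential is V_2 = 0.003919 V.

Final answer: V_2 = 0.003919 V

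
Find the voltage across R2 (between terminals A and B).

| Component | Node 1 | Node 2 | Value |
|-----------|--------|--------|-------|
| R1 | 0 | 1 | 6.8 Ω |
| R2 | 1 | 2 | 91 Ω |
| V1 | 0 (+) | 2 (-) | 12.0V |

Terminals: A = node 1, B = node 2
R1 and R2 are in series across V1 (node 0 → node 1 → node 2), and the output A–B is taken across R2, so this is a voltage divider.
Series current: I = V1/(R1 + R2) = 12/(6.8 + 91) = 12/97.8 = 0.1227 A
V_R2 = I × R2 = V1 × R2/(R1 + R2) = 12 × 91/97.8 = 11.17 V

Final answer: 11.17 V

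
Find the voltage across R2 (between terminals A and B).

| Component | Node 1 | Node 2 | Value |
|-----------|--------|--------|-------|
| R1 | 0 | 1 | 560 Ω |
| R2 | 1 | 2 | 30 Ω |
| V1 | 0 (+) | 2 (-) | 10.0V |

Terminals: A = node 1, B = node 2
R1 and R2 are in series across V1 (node 0 → node 1 → node 2), and the output A–B is taken across R2, so this is a voltage divider.
Series current: I = V1/(R1 + R2) = 10/(560 + 30) = 10/590 = 0.01695 A
V_R2 = I × R2 = V1 × R2/(R1 + R2) = 10 × 30/590 = 0.5085 V

Final answer: 0.5085 V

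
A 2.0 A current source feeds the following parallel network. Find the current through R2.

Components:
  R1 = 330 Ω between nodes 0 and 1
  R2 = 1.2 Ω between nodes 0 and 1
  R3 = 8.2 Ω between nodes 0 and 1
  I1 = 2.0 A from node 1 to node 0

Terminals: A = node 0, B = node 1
All resistors sit directly between nodes 0 and 1, so they are in parallel and share one voltage V; the full source current 2 A splits among them.
1/R_par = 1/330 + 1/1.2 + 1/8.2 = 0.9583 S  =>  R_par = 1.043 Ω
V = I × R_par = 2 × 1.043 = 2.087 V
I_R2 = V/R2 = 2.087/1.2 = 1.739 A

Final answer: 1.739 A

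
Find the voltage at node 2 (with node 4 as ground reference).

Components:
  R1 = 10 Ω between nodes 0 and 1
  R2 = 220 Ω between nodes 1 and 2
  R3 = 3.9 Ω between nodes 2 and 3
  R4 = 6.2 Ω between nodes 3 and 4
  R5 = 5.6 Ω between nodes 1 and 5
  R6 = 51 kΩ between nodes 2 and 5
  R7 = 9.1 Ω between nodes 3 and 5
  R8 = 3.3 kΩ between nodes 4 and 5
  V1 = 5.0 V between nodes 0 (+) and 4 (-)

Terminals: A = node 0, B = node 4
Nodal analysis, taking node 4 as the 0 V reference.
Source V1 fixes V_0 = 5 V.
KCL at each unknown node (sum of currents leaving = 0; resistances in Ω):
  Node 1: (V_1 - 5)/10 + (V_1 - V_2)/220 + (V_1 - V_5)/5.6 = 0
  Node 2: (V_2 - V_1)/220 + (V_2 - V_3)/3.9 + (V_2 - V_5)/51000 = 0
  Node 3: (V_3 - V_2)/3.9 + (V_3 - 0)/6.2 + (V_3 - V_5)/9.1 = 0
  Node 5: (V_5 - V_1)/5.6 + (V_5 - V_2)/51000 + (V_5 - V_3)/9.1 + (V_5 - 0)/3300 = 0
Collecting terms (coefficients in siemens):
  0.2831·V_1 - 0.004545·V_2 - 0.1786·V_5 = 0.5
  0.261·V_2 - 0.004545·V_1 - 0.2564·V_3 - 0.00001961·V_5 = 0
  0.5276·V_3 - 0.2564·V_2 - 0.1099·V_5 = 0
  0.2888·V_5 - 0.1786·V_1 - 0.00001961·V_2 - 0.1099·V_3 = 0
Solving these 4 simultaneous equations (Gaussian elimination) gives:
  V_1 = 3.329 V, V_2 = 1.071 V, V_3 = 1.031 V, V_5 = 2.451 V
The requested potential is V_2 = 1.071 V.

Final answer: V_2 = 1.071 V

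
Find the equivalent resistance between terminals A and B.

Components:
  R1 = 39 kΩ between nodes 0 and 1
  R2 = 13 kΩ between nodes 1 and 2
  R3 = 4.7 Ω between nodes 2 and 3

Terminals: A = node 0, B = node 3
Reduce the network between node 0 (A) and node 3 (B) by series/parallel combination:
  Rs1 = R1 + R2 (series, joined only at node 1) = 39000 + 13000 = 52000 Ω
  Rs2 = R3 + Rs1 (series, joined only at node 2) = 4.7 + 52000 = 52000 Ω
R_eq = 52 kΩ

Final answer: 52 kΩ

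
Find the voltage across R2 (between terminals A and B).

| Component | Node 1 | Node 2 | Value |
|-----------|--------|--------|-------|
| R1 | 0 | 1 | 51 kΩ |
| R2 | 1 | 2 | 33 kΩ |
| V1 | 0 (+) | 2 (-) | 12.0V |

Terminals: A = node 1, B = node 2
R1 and R2 are in series across V1 (node 0 → node 1 → node 2), and the output A–B is taken across R2, so this is a voltage divider.
Series current: I = V1/(R1 + R2) = 12/(51000 + 33000) = 12/84000 = 0.0001429 A
V_R2 = I × R2 = V1 × R2/(R1 + R2) = 12 × 33000/84000 = 4.714 V

Final answer: 4.714 V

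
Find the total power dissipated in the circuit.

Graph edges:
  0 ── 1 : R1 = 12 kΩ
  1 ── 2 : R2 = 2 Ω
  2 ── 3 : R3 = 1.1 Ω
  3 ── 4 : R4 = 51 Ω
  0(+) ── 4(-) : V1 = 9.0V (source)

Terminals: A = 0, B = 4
Nodal analysis, taking node 4 as the 0 V reference.
Source V1 fixes V_0 = 9 V.
KCL at each unknown node (sum of currents leaving = 0; resistances in Ω):
  Node 1: (V_1 - 9)/12000 + (V_1 - V_2)/2 = 0
  Node 2: (V_2 - V_1)/2 + (V_2 - V_3)/1.1 = 0
  Node 3: (V_3 - V_2)/1.1 + (V_3 - 0)/51 = 0
Collecting terms (coefficients in siemens):
  0.5001·V_1 - 0.5·V_2 = 0.00075
  1.409·V_2 - 0.5·V_1 - 0.9091·V_3 = 0
  0.9287·V_3 - 0.9091·V_2 = 0
Solving these 3 simultaneous equations (Gaussian elimination) gives:
  V_1 = 0.04039 V, V_2 = 0.0389 V, V_3 = 0.03808 V
Power in each resistor, P = (ΔV)²/R:
  P_R1 = (9 - 0.04039)²/12000 = 0.00669 W
  P_R2 = (0.04039 - 0.0389)²/2 = 0.000001115 W
  P_R3 = (0.0389 - 0.03808)²/1.1 = 0.0000006132 W
  P_R4 = (0.03808 - 0)²/51 = 0.00002843 W
P_total = P_R1 + P_R2 + P_R3 + P_R4 = 0.00672 W

Final answer: 0.00672 W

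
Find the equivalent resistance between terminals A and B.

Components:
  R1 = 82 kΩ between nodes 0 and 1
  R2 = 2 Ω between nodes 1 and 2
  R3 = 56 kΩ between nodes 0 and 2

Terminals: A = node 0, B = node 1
Reduce the network between node 0 (A) and node 1 (B) by series/parallel combination:
  Rs1 = R3 + R2 (series, joined only at node 2) = 56000 + 2 = 56000 Ω
  Rp1 = R1 ‖ Rs1 (parallel, both between nodes 0 and 1) = 1/(1/82000 + 1/56000) = 33280 Ω
R_eq = 33.28 kΩ

Final answer: 33.28 kΩ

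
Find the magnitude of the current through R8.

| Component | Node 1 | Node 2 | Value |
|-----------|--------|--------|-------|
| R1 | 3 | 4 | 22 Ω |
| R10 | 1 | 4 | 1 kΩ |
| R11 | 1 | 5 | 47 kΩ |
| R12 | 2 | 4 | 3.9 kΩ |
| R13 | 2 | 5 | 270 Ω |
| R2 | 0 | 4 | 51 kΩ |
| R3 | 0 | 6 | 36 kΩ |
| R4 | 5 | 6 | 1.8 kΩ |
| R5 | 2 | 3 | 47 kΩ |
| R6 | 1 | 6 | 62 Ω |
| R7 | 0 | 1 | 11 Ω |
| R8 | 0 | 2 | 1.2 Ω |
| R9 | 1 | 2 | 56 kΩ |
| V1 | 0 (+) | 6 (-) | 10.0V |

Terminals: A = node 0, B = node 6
Nodal analysis, taking node 6 as the 0 V reference.
Source V1 fixes V_0 = 10 V.
KCL at each unknown node (sum of currents leaving = 0; resistances in Ω):
  Node 1: (V_1 - 0)/62 + (V_1 - 10)/11 + (V_1 - V_2)/56000 + (V_1 - V_4)/1000 + (V_1 - V_5)/47000 = 0
  Node 2: (V_2 - V_3)/47000 + (V_2 - 10)/1.2 + (V_2 - V_1)/56000 + (V_2 - V_4)/3900 + (V_2 - V_5)/270 = 0
  Node 3: (V_3 - V_4)/22 + (V_3 - V_2)/47000 = 0
  Node 4: (V_4 - V_3)/22 + (V_4 - 10)/51000 + (V_4 - V_1)/1000 + (V_4 - V_2)/3900 = 0
  Node 5: (V_5 - 0)/1800 + (V_5 - V_1)/47000 + (V_5 - V_2)/270 = 0
Collecting terms (coefficients in siemens):
  0.1081·V_1 - 0.00001786·V_2 - 0.001·V_4 - 0.00002128·V_5 = 0.9091
  0.8373·V_2 - 0.00001786·V_1 - 0.00002128·V_3 - 0.0002564·V_4 - 0.003704·V_5 = 8.333
  0.04548·V_3 - 0.00002128·V_2 - 0.04545·V_4 = 0
  0.04673·V_4 - 0.001·V_1 - 0.0002564·V_2 - 0.04545·V_3 = 0.0001961
  0.004281·V_5 - 0.00002128·V_1 - 0.003704·V_2 = 0
Solving these 5 simultaneous equations (Gaussian elimination) gives:
  V_1 = 8.497 V, V_2 = 9.994 V, V_3 = 8.84 V, V_4 = 8.84 V
  V_5 = 8.689 V
I_R8 = (V_0 - V_2)/R8 = (10 - 9.994)/1.2 = 0.005179 A
|I_R8| = 0.005179 A

Final answer: |I_R8| = 0.005179 A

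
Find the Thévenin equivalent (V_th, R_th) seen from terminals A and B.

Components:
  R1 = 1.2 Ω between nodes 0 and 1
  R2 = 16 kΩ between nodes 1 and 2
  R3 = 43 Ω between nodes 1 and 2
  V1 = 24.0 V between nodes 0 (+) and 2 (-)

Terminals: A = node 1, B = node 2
Step 1 — V_th is the open-circuit voltage V_A - V_B (nothing connected across the terminals).
Nodal analysis, taking node 2 as the 0 V reference.
Source V1 fixes V_0 = 24 V.
KCL at each unknown node (sum of currents leaving = 0; resistances in Ω):
  Node 1: (V_1 - 24)/1.2 + (V_1 - 0)/16000 + (V_1 - 0)/43 = 0
Collecting terms: 0.8567 × V_1 = 20  =>  V_1 = 23.35 V
V_th = V_1 - V_2 = 23.35 - 0 = 23.35 V
Step 2 — R_th: zero the source — replace V1 by a short circuit (node 2 merges into node 0) — and find the resistance seen between A (node 1) and B (node 0).
Reduce the network between node 1 (A) and node 0 (B) by series/parallel combination:
  Rp1 = R1 ‖ R2 ‖ R3 (parallel, all between nodes 0 and 1) = 1/(1/1.2 + 1/16000 + 1/43) = 1.167 Ω
R_th = 1.167 Ω

Final answer: V_th = 23.35 V, R_th = 1.167 Ω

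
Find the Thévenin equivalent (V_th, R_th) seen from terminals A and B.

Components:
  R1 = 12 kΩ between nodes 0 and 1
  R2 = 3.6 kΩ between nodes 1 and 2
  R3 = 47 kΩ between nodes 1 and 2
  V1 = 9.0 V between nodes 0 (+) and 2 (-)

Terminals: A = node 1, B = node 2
Step 1 — V_th is the open-circuit voltage V_A - V_B (nothing connected across the terminals).
Nodal analysis, taking node 2 as the 0 V reference.
Source V1 fixes V_0 = 9 V.
KCL at each unknown node (sum of currents leaving = 0; resistances in Ω):
  Node 1: (V_1 - 9)/12000 + (V_1 - 0)/3600 + (V_1 - 0)/47000 = 0
Collecting terms: 0.0003824 × V_1 = 0.00075  =>  V_1 = 1.961 V
V_th = V_1 - V_2 = 1.961 - 0 = 1.961 V
Step 2 — R_th: zero the source — replace V1 by a short circuit (node 2 merges into node 0) — and find the resistance seen between A (node 1) and B (node 0).
Reduce the network between node 1 (A) and node 0 (B) by series/parallel combination:
  Rp1 = R1 ‖ R2 ‖ R3 (parallel, all between nodes 0 and 1) = 1/(1/12000 + 1/3600 + 1/47000) = 2615 Ω
R_th = 2.615 kΩ

Final answer: V_th = 1.961 V, R_th = 2.615 kΩ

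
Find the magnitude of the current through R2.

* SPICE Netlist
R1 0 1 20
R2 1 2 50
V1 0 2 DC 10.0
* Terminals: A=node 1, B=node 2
Nodal analysis, taking node 2 as the 0 V reference.
Source V1 fixes V_0 = 10 V.
KCL at each unknown node (sum of currents leaving = 0; resistances in Ω):
  Node 1: (V_1 - 10)/20 + (V_1 - 0)/50 = 0
Collecting terms: 0.07 × V_1 = 0.5  =>  V_1 = 7.143 V
I_R2 = (V_1 - V_2)/R2 = (7.143 - 0)/50 = 0.1429 A
|I_R2| = 0.1429 A

Final answer: |I_R2| = 0.1429 A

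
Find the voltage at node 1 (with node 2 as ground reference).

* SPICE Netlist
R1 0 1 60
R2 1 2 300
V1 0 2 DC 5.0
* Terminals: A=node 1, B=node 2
Nodal analysis, taking node 2 as the 0 V reference.
Source V1 fixes V_0 = 5 V.
KCL at each unknown node (sum of currents leaving = 0; resistances in Ω):
  Node 1: (V_1 - 5)/60 + (V_1 - 0)/300 = 0
Collecting terms: 0.02 × V_1 = 0.08333  =>  V_1 = 4.167 V
The requested potential is V_1 = 4.167 V.

Final answer: V_1 = 4.167 V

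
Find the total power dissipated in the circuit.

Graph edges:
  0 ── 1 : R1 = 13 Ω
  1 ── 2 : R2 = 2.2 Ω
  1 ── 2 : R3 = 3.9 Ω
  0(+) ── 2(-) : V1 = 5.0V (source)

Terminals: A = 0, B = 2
Nodal analysis, taking node 2 as the 0 V reference.
Source V1 fixes V_0 = 5 V.
KCL at each unknown node (sum of currents leaving = 0; resistances in Ω):
  Node 1: (V_1 - 5)/13 + (V_1 - 0)/2.2 + (V_1 - 0)/3.9 = 0
Collecting terms: 0.7879 × V_1 = 0.3846  =>  V_1 = 0.4882 V
Power in each resistor, P = (ΔV)²/R:
  P_R1 = (5 - 0.4882)²/13 = 1.566 W
  P_R2 = (0.4882 - 0)²/2.2 = 0.1083 W
  P_R3 = (0.4882 - 0)²/3.9 = 0.0611 W
P_total = P_R1 + P_R2 + P_R3 = 1.735 W

Final answer: 1.735 W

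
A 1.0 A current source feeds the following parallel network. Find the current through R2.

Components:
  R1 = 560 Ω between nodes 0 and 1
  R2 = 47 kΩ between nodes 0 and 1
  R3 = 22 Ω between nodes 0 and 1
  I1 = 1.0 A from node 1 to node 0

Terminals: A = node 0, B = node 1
All resistors sit directly between nodes 0 and 1, so they are in parallel and share one voltage V; the full source current 1 A splits among them.
1/R_par = 1/560 + 1/47000 + 1/22 = 0.04726 S  =>  R_par = 21.16 Ω
V = I × R_par = 1 × 21.16 = 21.16 V
I_R2 = V/R2 = 21.16/47000 = 0.0004502 A

Final answer: 0.0004502 A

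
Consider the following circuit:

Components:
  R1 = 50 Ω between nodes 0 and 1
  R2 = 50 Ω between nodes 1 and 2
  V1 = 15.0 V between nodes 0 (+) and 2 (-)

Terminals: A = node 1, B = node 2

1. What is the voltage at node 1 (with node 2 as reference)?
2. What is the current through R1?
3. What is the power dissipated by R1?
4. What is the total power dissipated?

Nodal analysis, taking node 2 as the 0 V reference.
Source V1 fixes V_0 = 15 V.
KCL at each unknown node (sum of currents leaving = 0; resistances in Ω):
  Node 1: (V_1 - 15)/50 + (V_1 - 0)/50 = 0
Collecting terms: 0.04 × V_1 = 0.3  =>  V_1 = 7.5 V
Part 1:
  Read off the nodal solution: V_1 = 7.5 V
Part 2:
  I_R1 = (V_0 - V_1)/R1 = (15 - 7.5)/50 = 0.15 A
  Magnitude: I_R1 = 0.15 A
Part 3:
  I_R1 = (V_0 - V_1)/R1 = (15 - 7.5)/50 = 0.15 A
  P_R1 = I_R1² × R1 = (0.15)² × 50 = 1.125 W
Part 4:
  Power in each resistor, P = (ΔV)²/R:
    P_R1 = (15 - 7.5)²/50 = 1.125 W
    P_R2 = (7.5 - 0)²/50 = 1.125 W
  P_total = P_R1 + P_R2 = 2.25 W

Final answers:
1. V_1 = 7.5 V
2. I_R1 = 0.15 A
3. P_R1 = 1.125 W
4. P_total = 2.25 W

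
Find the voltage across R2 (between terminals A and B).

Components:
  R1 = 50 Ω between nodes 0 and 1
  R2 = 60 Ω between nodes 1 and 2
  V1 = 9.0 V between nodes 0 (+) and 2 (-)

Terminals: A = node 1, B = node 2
R1 and R2 are in series across V1 (node 0 → node 1 → node 2), and the output A–B is taken across R2, so this is a voltage divider.
Series current: I = V1/(R1 + R2) = 9/(50 + 60) = 9/110 = 0.08182 A
V_R2 = I × R2 = V1 × R2/(R1 + R2) = 9 × 60/110 = 4.909 V

Final answer: 4.909 V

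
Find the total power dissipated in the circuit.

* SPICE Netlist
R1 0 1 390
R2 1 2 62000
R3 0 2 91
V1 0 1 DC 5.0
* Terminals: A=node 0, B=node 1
Nodal analysis, taking node 1 as the 0 V reference.
Source V1 fixes V_0 = 5 V.
KCL at each unknown node (sum of currents leaving = 0; resistances in Ω):
  Node 2: (V_2 - 0)/62000 + (V_2 - 5)/91 = 0
Collecting terms: 0.01101 × V_2 = 0.05495  =>  V_2 = 4.993 V
Power in each resistor, P = (ΔV)²/R:
  P_R1 = (5 - 0)²/390 = 0.0641 W
  P_R2 = (0 - 4.993)²/62000 = 0.000402 W
  P_R3 = (5 - 4.993)²/91 = 0.0000005901 W
P_total = P_R1 + P_R2 + P_R3 = 0.06451 W

Final answer: 0.06451 W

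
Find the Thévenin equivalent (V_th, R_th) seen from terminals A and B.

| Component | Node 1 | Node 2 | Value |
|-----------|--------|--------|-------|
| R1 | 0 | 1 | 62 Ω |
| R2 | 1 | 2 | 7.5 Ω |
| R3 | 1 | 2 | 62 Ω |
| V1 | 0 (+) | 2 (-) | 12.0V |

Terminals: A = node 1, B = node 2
Step 1 — V_th is the open-circuit voltage V_A - V_B (nothing connected across the terminals).
Nodal analysis, taking node 2 as the 0 V reference.
Source V1 fixes V_0 = 12 V.
KCL at each unknown node (sum of currents leaving = 0; resistances in Ω):
  Node 1: (V_1 - 12)/62 + (V_1 - 0)/7.5 + (V_1 - 0)/62 = 0
Collecting terms: 0.1656 × V_1 = 0.1935  =>  V_1 = 1.169 V
V_th = V_1 - V_2 = 1.169 - 0 = 1.169 V
Step 2 — R_th: zero the source — replace V1 by a short circuit (node 2 merges into node 0) — and find the resistance seen between A (node 1) and B (node 0).
Reduce the network between node 1 (A) and node 0 (B) by series/parallel combination:
  Rp1 = R1 ‖ R2 ‖ R3 (parallel, all between nodes 0 and 1) = 1/(1/62 + 1/7.5 + 1/62) = 6.039 Ω
R_th = 6.039 Ω

Final answer: V_th = 1.169 V, R_th = 6.039 Ω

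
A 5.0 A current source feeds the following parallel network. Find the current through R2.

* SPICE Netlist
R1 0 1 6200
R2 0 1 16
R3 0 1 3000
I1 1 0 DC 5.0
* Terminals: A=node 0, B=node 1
All resistors sit directly between nodes 0 and 1, so they are in parallel and share one voltage V; the full source current 5 A splits among them.
1/R_par = 1/6200 + 1/16 + 1/3000 = 0.06299 S  =>  R_par = 15.87 Ω
V = I × R_par = 5 × 15.87 = 79.37 V
I_R2 = V/R2 = 79.37/16 = 4.961 A

Final answer: 4.961 A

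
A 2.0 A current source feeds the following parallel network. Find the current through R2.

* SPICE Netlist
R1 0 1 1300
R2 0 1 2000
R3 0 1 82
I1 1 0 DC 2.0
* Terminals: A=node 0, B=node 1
All resistors sit directly between nodes 0 and 1, so they are in parallel and share one voltage V; the full source current 2 A splits among them.
1/R_par = 1/1300 + 1/2000 + 1/82 = 0.01346 S  =>  R_par = 74.27 Ω
V = I × R_par = 2 × 74.27 = 148.5 V
I_R2 = V/R2 = 148.5/2000 = 0.07427 A

Final answer: 0.07427 A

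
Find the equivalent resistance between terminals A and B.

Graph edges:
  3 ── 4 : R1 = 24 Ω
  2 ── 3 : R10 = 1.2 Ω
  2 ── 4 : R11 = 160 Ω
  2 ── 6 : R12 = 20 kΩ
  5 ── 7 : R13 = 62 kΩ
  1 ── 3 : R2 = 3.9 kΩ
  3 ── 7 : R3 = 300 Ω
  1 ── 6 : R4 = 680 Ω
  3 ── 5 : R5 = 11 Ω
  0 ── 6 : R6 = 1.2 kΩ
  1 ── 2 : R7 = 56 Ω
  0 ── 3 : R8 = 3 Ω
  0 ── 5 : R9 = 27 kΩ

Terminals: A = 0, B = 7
The network is not a plain series/parallel combination. Inject a 1 A test current into terminal A (node 0) and return it from terminal B (node 7); then R_eq = V_A / (1 A).
Nodal analysis, taking node 7 as the 0 V reference.
Current source I_test pushes 1 A into node 0 and draws it out of node 7.
KCL at each unknown node (sum of currents leaving = 0; resistances in Ω):
  Node 0: (V_0 - V_6)/1200 + (V_0 - V_3)/3 + (V_0 - V_5)/27000 - 1 = 0
  Node 1: (V_1 - V_3)/3900 + (V_1 - V_6)/680 + (V_1 - V_2)/56 = 0
  Node 2: (V_2 - V_1)/56 + (V_2 - V_3)/1.2 + (V_2 - V_4)/160 + (V_2 - V_6)/20000 = 0
  Node 3: (V_3 - V_0)/3 + (V_3 - V_1)/3900 + (V_3 - V_2)/1.2 + (V_3 - V_4)/24 + (V_3 - 0)/300 + (V_3 - V_5)/11 = 0
  Node 4: (V_4 - V_2)/160 + (V_4 - V_3)/24 = 0
  Node 5: (V_5 - V_0)/27000 + (V_5 - V_3)/11 + (V_5 - 0)/62000 = 0
  Node 6: (V_6 - V_0)/1200 + (V_6 - V_1)/680 + (V_6 - V_2)/20000 = 0
Collecting terms (coefficients in siemens):
  0.3342·V_0 - 0.3333·V_3 - 0.00003704·V_5 - 0.0008333·V_6 = 1
  0.01958·V_1 - 0.01786·V_2 - 0.0002564·V_3 - 0.001471·V_6 = 0
  0.8575·V_2 - 0.01786·V_1 - 0.8333·V_3 - 0.00625·V_4 - 0.00005·V_6 = 0
  1.303·V_3 - 0.3333·V_0 - 0.0002564·V_1 - 0.8333·V_2 - 0.04167·V_4 - 0.09091·V_5 = 0
  0.04792·V_4 - 0.00625·V_2 - 0.04167·V_3 = 0
  0.09096·V_5 - 0.00003704·V_0 - 0.09091·V_3 = 0
  0.002354·V_6 - 0.0008333·V_0 - 0.001471·V_1 - 0.00005·V_2 = 0
Solving these 7 simultaneous equations (Gaussian elimination) gives:
  V_0 = 301.6 V, V_1 = 298.6 V, V_2 = 298.6 V, V_3 = 298.6 V
  V_4 = 298.6 V, V_5 = 298.5 V, V_6 = 299.7 V
R_eq = V_0 / 1 A = 301.6 Ω

Final answer: 301.6 Ω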